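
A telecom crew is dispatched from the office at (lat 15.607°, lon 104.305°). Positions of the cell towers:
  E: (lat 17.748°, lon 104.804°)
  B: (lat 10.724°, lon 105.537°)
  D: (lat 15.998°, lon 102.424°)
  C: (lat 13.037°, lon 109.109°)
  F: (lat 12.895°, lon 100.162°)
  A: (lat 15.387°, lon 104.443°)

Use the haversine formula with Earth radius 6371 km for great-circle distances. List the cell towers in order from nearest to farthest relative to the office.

Computing each great-circle distance from (lat 15.607°, lon 104.305°):
A (lat 15.387°, lon 104.443°): 28.6 km
D (lat 15.998°, lon 102.424°): 205.9 km
E (lat 17.748°, lon 104.804°): 243.9 km
F (lat 12.895°, lon 100.162°): 538.8 km
B (lat 10.724°, lon 105.537°): 559.1 km
C (lat 13.037°, lon 109.109°): 591.2 km

A, D, E, F, B, C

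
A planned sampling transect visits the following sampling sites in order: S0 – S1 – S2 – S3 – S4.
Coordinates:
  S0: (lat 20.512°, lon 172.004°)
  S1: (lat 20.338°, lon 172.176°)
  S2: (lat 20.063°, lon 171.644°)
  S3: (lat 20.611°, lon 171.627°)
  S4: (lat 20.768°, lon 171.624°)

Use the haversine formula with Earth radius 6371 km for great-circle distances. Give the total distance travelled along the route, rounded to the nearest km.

168 km

Leg distances:
S0→S1: 26.4 km  (cumulative 26.4 km)
S1→S2: 63.4 km  (cumulative 89.8 km)
S2→S3: 61.0 km  (cumulative 150.7 km)
S3→S4: 17.5 km  (cumulative 168.2 km)
Total route length ≈ 168 km.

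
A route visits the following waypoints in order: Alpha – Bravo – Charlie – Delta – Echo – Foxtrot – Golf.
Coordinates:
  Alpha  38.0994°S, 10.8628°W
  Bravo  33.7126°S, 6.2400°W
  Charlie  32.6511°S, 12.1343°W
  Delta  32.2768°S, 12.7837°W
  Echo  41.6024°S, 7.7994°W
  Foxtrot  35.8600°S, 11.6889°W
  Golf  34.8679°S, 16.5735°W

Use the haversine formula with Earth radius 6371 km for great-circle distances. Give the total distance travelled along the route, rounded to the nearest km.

3581 km

Leg distances:
Alpha→Bravo: 641.1 km  (cumulative 641.1 km)
Bravo→Charlie: 561.0 km  (cumulative 1202.1 km)
Charlie→Delta: 73.8 km  (cumulative 1275.9 km)
Delta→Echo: 1127.1 km  (cumulative 2403.0 km)
Echo→Foxtrot: 722.0 km  (cumulative 3125.0 km)
Foxtrot→Golf: 456.4 km  (cumulative 3581.4 km)
Total route length ≈ 3581 km.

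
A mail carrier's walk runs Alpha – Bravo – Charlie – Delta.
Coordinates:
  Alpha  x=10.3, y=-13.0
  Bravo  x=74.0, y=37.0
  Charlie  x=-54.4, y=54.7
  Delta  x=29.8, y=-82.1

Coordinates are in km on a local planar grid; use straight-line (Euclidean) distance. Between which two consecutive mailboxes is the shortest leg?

Alpha–Bravo

Leg distances:
Alpha→Bravo: 81.0 km
Bravo→Charlie: 129.6 km
Charlie→Delta: 160.6 km
The shortest leg is Alpha–Bravo at 81.0 km.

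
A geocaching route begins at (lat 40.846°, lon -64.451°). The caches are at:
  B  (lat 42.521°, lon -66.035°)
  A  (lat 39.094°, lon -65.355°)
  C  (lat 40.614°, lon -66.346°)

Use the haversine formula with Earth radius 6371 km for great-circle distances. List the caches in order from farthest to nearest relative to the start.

Computing each great-circle distance from (lat 40.846°, lon -64.451°):
B (lat 42.521°, lon -66.035°): 228.0 km
A (lat 39.094°, lon -65.355°): 209.5 km
C (lat 40.614°, lon -66.346°): 161.7 km

B, A, C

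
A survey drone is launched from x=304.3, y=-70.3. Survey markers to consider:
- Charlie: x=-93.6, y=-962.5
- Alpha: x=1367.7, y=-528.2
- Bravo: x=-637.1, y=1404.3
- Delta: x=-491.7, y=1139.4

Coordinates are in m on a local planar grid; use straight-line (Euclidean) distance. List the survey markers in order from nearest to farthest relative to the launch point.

Computing each straight-line distance from x=304.3, y=-70.3:
Charlie x=-93.6, y=-962.5: 976.9 m
Alpha x=1367.7, y=-528.2: 1157.8 m
Delta x=-491.7, y=1139.4: 1448.1 m
Bravo x=-637.1, y=1404.3: 1749.5 m

Charlie, Alpha, Delta, Bravo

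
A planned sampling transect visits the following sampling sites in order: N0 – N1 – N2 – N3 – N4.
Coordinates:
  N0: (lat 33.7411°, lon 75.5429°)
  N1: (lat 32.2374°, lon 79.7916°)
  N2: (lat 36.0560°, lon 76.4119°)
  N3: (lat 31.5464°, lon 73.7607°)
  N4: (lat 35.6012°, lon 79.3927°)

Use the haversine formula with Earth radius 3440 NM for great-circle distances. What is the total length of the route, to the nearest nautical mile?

1190 NM

Leg distances:
N0→N1: 232.2 NM  (cumulative 232.2 NM)
N1→N2: 284.1 NM  (cumulative 516.3 NM)
N2→N3: 301.3 NM  (cumulative 817.6 NM)
N3→N4: 372.2 NM  (cumulative 1189.9 NM)
Total route length ≈ 1190 NM.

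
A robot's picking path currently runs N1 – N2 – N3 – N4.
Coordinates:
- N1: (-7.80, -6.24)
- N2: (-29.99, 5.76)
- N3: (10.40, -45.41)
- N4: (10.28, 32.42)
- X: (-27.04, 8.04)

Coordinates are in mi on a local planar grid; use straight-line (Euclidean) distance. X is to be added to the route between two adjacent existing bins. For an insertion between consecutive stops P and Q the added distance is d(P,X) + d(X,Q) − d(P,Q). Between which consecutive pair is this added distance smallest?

between N1 and N2

Added distance for inserting X between each consecutive pair:
N1–N2: 2.5 mi
N2–N3: 3.8 mi
N3–N4: 32.0 mi
Smallest added distance is 2.5 mi, inserting between N1 and N2.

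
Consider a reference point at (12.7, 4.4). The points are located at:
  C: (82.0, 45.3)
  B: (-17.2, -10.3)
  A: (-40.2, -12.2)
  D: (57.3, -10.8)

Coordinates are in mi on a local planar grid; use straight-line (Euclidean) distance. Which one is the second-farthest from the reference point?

A

Distances from the reference point ((12.7, 4.4)):
C: 80.5 mi
A: 55.4 mi
D: 47.1 mi
B: 33.3 mi
The second-farthest is A at 55.4 mi.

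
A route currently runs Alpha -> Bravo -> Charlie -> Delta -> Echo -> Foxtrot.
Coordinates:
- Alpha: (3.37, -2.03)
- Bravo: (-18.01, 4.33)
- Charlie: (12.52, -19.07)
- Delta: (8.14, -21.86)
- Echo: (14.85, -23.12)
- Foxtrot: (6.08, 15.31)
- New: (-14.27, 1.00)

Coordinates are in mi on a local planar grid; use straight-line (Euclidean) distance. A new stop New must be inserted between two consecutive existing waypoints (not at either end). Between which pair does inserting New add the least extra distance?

between Bravo and Charlie

Added distance for inserting New between each consecutive pair:
Alpha–Bravo: 0.6 mi
Bravo–Charlie: 0.0 mi
Charlie–Delta: 60.3 mi
Delta–Echo: 63.0 mi
Echo–Foxtrot: 23.3 mi
Smallest added distance is 0.0 mi, inserting between Bravo and Charlie.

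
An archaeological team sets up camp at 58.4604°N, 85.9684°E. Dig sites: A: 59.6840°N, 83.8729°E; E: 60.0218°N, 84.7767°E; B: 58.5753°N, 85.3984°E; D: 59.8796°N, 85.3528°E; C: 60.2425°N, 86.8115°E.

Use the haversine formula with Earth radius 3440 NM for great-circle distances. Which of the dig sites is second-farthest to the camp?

E

Distance to each, sorted:
C: 110.1 NM
E: 100.6 NM
A: 97.9 NM
D: 87.3 NM
B: 19.2 NM
The second-farthest is E at 100.6 NM.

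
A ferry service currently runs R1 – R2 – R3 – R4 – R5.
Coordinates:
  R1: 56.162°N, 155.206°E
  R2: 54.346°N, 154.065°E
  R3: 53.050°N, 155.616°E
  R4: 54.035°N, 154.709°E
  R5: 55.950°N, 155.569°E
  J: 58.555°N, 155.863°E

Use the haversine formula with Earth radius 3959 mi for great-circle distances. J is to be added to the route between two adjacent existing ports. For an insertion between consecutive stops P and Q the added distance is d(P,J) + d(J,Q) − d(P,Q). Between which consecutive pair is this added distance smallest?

between R1 and R2

Added distance for inserting J between each consecutive pair:
R1–R2: 332.7 mi
R2–R3: 569.6 mi
R3–R4: 618.3 mi
R4–R5: 359.1 mi
Smallest added distance is 332.7 mi, inserting between R1 and R2.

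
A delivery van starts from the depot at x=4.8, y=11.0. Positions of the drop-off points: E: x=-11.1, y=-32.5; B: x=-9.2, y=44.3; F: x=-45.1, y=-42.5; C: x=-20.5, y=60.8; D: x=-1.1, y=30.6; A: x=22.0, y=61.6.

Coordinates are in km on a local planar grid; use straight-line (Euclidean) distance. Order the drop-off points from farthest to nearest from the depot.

Computing each straight-line distance from x=4.8, y=11.0:
F x=-45.1, y=-42.5: 73.2 km
C x=-20.5, y=60.8: 55.9 km
A x=22.0, y=61.6: 53.4 km
E x=-11.1, y=-32.5: 46.3 km
B x=-9.2, y=44.3: 36.1 km
D x=-1.1, y=30.6: 20.5 km

F, C, A, E, B, D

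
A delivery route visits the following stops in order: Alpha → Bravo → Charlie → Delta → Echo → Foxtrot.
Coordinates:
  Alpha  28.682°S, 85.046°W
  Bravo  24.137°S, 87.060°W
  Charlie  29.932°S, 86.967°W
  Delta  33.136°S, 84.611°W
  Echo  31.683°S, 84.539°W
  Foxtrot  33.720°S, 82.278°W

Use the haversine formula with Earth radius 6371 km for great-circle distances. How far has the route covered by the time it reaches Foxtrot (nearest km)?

Leg distances:
Alpha→Bravo: 543.7 km  (cumulative 543.7 km)
Bravo→Charlie: 644.4 km  (cumulative 1188.1 km)
Charlie→Delta: 420.4 km  (cumulative 1608.6 km)
Delta→Echo: 161.7 km  (cumulative 1770.3 km)
Echo→Foxtrot: 309.9 km  (cumulative 2080.2 km)
Cumulative distance at Foxtrot ≈ 2080 km.

2080 km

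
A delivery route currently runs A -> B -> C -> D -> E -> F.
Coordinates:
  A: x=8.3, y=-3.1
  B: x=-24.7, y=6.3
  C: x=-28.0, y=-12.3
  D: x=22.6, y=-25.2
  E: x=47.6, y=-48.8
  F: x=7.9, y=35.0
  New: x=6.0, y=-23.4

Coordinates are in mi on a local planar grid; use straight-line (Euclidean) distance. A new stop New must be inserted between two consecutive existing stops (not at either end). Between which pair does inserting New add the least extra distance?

between C and D

Added distance for inserting New between each consecutive pair:
A–B: 28.8 mi
B–C: 59.6 mi
C–D: 0.2 mi
D–E: 31.1 mi
E–F: 14.4 mi
Smallest added distance is 0.2 mi, inserting between C and D.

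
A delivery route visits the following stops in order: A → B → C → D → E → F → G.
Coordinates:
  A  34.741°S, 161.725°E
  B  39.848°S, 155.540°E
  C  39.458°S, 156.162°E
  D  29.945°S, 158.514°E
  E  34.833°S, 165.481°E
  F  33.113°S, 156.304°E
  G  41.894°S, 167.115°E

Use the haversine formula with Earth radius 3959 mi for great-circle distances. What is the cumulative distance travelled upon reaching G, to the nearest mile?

Leg distances:
A→B: 489.8 mi  (cumulative 489.8 mi)
B→C: 42.7 mi  (cumulative 532.4 mi)
C→D: 670.7 mi  (cumulative 1203.1 mi)
D→E: 528.2 mi  (cumulative 1731.4 mi)
E→F: 538.9 mi  (cumulative 2270.3 mi)
F→G: 846.8 mi  (cumulative 3117.1 mi)
Cumulative distance at G ≈ 3117 mi.

3117 mi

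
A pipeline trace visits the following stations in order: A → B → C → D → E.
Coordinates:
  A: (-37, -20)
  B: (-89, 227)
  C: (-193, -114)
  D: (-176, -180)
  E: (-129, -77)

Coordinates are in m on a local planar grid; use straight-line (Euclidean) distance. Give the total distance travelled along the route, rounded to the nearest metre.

Leg distances:
A→B: 252.4 m  (cumulative 252.4 m)
B→C: 356.5 m  (cumulative 608.9 m)
C→D: 68.2 m  (cumulative 677.1 m)
D→E: 113.2 m  (cumulative 790.3 m)
Total route length ≈ 790 m.

790 m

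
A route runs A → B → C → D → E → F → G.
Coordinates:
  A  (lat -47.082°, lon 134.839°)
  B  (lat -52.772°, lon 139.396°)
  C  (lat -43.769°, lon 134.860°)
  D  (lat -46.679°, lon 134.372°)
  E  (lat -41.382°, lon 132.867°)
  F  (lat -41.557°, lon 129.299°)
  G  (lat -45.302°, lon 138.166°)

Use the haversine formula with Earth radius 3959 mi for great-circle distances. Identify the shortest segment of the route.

E–F

Leg distances:
A→B: 442.1 mi
B→C: 655.8 mi
C→D: 202.5 mi
D→E: 373.5 mi
E→F: 185.1 mi
F→G: 514.3 mi
The shortest leg is E–F at 185.1 mi.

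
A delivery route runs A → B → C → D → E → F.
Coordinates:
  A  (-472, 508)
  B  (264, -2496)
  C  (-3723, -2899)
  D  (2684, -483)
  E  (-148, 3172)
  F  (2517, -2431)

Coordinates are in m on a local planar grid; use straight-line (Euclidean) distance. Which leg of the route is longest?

C–D

Leg distances:
A→B: 3092.8 m
B→C: 4007.3 m
C→D: 6847.4 m
D→E: 4623.8 m
E→F: 6204.5 m
The longest leg is C–D at 6847.4 m.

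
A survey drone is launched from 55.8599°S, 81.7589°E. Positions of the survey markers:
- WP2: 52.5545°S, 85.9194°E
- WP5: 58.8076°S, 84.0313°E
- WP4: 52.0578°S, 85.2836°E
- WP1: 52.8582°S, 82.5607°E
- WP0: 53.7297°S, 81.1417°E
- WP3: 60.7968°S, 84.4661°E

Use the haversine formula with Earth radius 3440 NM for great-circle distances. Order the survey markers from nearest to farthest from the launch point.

WP0, WP1, WP5, WP2, WP4, WP3

Distances from the launch point:
WP0 53.7297°S, 81.1417°E: 129.7 NM
WP1 52.8582°S, 82.5607°E: 182.4 NM
WP5 58.8076°S, 84.0313°E: 191.7 NM
WP2 52.5545°S, 85.9194°E: 246.3 NM
WP4 52.0578°S, 85.2836°E: 259.9 NM
WP3 60.7968°S, 84.4661°E: 308.4 NM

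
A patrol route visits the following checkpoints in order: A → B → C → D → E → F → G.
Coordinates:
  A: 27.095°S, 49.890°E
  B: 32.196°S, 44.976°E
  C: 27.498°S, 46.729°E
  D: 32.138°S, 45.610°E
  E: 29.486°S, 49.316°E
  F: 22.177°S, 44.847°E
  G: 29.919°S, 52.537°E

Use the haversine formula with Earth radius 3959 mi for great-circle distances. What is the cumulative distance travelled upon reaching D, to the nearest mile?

1128 mi

Leg distances:
A→B: 459.6 mi  (cumulative 459.6 mi)
B→C: 341.2 mi  (cumulative 800.7 mi)
C→D: 327.5 mi  (cumulative 1128.3 mi)
Cumulative distance at D ≈ 1128 mi.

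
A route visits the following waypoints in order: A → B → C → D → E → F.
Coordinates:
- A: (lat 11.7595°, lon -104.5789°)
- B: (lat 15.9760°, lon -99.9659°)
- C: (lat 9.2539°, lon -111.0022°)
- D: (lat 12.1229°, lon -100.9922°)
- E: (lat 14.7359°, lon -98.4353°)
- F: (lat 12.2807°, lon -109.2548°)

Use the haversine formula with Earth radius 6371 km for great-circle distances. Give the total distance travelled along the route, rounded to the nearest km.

Leg distances:
A→B: 683.9 km  (cumulative 683.9 km)
B→C: 1410.9 km  (cumulative 2094.8 km)
C→D: 1139.2 km  (cumulative 3234.0 km)
D→E: 401.1 km  (cumulative 3635.1 km)
E→F: 1201.0 km  (cumulative 4836.1 km)
Total route length ≈ 4836 km.

4836 km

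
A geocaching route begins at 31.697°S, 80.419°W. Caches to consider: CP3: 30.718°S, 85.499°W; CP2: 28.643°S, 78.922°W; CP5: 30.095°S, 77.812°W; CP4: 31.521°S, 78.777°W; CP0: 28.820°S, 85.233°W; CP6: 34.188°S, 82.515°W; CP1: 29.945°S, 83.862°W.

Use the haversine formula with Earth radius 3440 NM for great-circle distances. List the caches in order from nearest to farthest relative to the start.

CP4, CP5, CP6, CP2, CP1, CP3, CP0

Computing each great-circle distance from 31.697°S, 80.419°W:
CP4 31.521°S, 78.777°W: 84.6 NM
CP5 30.095°S, 77.812°W: 165.2 NM
CP6 34.188°S, 82.515°W: 183.1 NM
CP2 28.643°S, 78.922°W: 199.1 NM
CP1 29.945°S, 83.862°W: 206.3 NM
CP3 30.718°S, 85.499°W: 267.4 NM
CP0 28.820°S, 85.233°W: 303.5 NM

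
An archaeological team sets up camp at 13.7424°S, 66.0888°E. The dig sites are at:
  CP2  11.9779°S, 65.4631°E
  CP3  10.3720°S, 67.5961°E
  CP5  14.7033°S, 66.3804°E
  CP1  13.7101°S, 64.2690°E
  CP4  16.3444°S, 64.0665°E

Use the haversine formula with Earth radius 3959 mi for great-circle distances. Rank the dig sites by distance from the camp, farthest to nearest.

CP3, CP4, CP2, CP1, CP5

Distances from the camp:
CP3 10.3720°S, 67.5961°E: 254.2 mi
CP4 16.3444°S, 64.0665°E: 224.8 mi
CP2 11.9779°S, 65.4631°E: 129.0 mi
CP1 13.7101°S, 64.2690°E: 122.2 mi
CP5 14.7033°S, 66.3804°E: 69.2 mi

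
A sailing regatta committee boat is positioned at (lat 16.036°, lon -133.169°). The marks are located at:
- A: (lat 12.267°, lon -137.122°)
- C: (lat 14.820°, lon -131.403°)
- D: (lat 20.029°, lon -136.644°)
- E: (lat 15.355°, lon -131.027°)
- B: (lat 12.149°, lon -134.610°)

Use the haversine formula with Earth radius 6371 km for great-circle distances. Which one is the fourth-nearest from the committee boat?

D

Distance to each, sorted:
C: 232.6 km
E: 241.5 km
B: 459.3 km
D: 576.2 km
A: 597.7 km
The fourth-nearest is D at 576.2 km.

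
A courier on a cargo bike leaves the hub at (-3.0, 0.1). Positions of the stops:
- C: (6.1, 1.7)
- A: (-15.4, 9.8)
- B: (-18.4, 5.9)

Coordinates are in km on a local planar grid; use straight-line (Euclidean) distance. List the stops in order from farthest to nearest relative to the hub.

Distance from the hub at (-3.0, 0.1) to each:
B (-18.4, 5.9): 16.5 km
A (-15.4, 9.8): 15.7 km
C (6.1, 1.7): 9.2 km

B, A, C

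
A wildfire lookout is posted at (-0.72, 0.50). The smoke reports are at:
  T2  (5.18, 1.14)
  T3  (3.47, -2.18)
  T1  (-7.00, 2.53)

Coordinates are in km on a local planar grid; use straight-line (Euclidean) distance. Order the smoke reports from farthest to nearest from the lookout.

T1, T2, T3

Distance from the lookout at (-0.72, 0.50) to each:
T1 (-7.00, 2.53): 6.6 km
T2 (5.18, 1.14): 5.9 km
T3 (3.47, -2.18): 5.0 km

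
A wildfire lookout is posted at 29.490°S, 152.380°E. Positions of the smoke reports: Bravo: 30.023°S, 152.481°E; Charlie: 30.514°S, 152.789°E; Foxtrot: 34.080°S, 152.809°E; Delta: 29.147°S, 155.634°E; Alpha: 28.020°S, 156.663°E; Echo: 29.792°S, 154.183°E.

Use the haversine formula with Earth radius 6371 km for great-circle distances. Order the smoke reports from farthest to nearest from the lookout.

Foxtrot, Alpha, Delta, Echo, Charlie, Bravo

Distance from the lookout at 29.490°S, 152.380°E to each:
Foxtrot 34.080°S, 152.809°E: 512.0 km
Alpha 28.020°S, 156.663°E: 448.3 km
Delta 29.147°S, 155.634°E: 317.8 km
Echo 29.792°S, 154.183°E: 177.5 km
Charlie 30.514°S, 152.789°E: 120.5 km
Bravo 30.023°S, 152.481°E: 60.1 km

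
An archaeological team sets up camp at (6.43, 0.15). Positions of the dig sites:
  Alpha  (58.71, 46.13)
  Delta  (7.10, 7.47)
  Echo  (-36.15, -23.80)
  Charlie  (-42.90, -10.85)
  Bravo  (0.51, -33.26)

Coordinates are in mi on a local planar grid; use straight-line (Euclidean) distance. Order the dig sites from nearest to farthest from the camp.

Distance from the camp at (6.43, 0.15) to each:
Delta (7.10, 7.47): 7.4 mi
Bravo (0.51, -33.26): 33.9 mi
Echo (-36.15, -23.80): 48.9 mi
Charlie (-42.90, -10.85): 50.5 mi
Alpha (58.71, 46.13): 69.6 mi

Delta, Bravo, Echo, Charlie, Alpha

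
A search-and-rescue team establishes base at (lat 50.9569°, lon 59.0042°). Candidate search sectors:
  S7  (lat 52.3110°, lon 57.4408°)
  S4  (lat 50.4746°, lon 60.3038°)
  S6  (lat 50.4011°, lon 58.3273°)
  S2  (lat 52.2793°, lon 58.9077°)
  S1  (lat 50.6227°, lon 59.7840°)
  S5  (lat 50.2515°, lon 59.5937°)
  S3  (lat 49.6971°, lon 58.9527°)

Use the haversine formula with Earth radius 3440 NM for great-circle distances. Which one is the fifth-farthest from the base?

Distance to each, sorted:
S7: 100.0 NM
S2: 79.5 NM
S3: 75.7 NM
S4: 57.3 NM
S5: 47.9 NM
S6: 42.2 NM
S1: 35.8 NM
The fifth-farthest is S5 at 47.9 NM.

S5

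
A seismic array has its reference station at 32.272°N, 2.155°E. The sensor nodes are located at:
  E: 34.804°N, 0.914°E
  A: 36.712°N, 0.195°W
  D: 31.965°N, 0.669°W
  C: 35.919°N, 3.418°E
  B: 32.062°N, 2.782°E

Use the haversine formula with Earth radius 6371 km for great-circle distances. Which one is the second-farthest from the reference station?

C

Distances from the reference station (32.272°N, 2.155°E):
A: 538.6 km
C: 421.9 km
E: 304.1 km
D: 268.1 km
B: 63.5 km
The second-farthest is C at 421.9 km.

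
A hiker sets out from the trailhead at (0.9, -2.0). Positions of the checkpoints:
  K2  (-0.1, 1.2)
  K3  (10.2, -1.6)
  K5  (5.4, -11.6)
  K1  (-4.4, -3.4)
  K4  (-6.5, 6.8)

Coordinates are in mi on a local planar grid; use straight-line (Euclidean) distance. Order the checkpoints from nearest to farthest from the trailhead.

K2, K1, K3, K5, K4

Distances from the trailhead:
K2 (-0.1, 1.2): 3.4 mi
K1 (-4.4, -3.4): 5.5 mi
K3 (10.2, -1.6): 9.3 mi
K5 (5.4, -11.6): 10.6 mi
K4 (-6.5, 6.8): 11.5 mi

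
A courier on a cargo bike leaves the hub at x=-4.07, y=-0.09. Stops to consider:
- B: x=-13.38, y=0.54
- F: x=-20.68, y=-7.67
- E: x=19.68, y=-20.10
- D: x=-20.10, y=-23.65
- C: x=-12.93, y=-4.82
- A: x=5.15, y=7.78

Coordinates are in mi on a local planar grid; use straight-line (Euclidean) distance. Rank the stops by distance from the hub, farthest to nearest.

Computing each straight-line distance from x=-4.07, y=-0.09:
E x=19.68, y=-20.10: 31.1 mi
D x=-20.10, y=-23.65: 28.5 mi
F x=-20.68, y=-7.67: 18.3 mi
A x=5.15, y=7.78: 12.1 mi
C x=-12.93, y=-4.82: 10.0 mi
B x=-13.38, y=0.54: 9.3 mi

E, D, F, A, C, B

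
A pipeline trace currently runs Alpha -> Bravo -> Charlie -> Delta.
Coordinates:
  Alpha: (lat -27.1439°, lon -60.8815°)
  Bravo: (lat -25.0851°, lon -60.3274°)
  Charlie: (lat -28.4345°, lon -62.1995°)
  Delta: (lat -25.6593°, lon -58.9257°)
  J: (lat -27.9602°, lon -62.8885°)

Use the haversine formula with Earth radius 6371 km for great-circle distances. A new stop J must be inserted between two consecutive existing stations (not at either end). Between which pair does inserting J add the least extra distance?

Added distance for inserting J between each consecutive pair:
Alpha–Bravo: 391.0 km
Bravo–Charlie: 78.2 km
Charlie–Delta: 107.3 km
Smallest added distance is 78.2 km, inserting between Bravo and Charlie.

between Bravo and Charlie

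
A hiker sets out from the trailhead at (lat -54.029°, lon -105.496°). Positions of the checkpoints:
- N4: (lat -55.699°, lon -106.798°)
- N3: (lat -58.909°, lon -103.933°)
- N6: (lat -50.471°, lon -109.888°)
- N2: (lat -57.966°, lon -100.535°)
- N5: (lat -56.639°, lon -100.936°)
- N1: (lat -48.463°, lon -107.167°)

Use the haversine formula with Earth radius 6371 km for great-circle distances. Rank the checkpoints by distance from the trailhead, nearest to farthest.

Distances from the trailhead:
N4 (lat -55.699°, lon -106.798°): 203.5 km
N5 (lat -56.639°, lon -100.936°): 409.0 km
N6 (lat -50.471°, lon -109.888°): 495.7 km
N2 (lat -57.966°, lon -100.535°): 535.2 km
N3 (lat -58.909°, lon -103.933°): 551.0 km
N1 (lat -48.463°, lon -107.167°): 629.7 km

N4, N5, N6, N2, N3, N1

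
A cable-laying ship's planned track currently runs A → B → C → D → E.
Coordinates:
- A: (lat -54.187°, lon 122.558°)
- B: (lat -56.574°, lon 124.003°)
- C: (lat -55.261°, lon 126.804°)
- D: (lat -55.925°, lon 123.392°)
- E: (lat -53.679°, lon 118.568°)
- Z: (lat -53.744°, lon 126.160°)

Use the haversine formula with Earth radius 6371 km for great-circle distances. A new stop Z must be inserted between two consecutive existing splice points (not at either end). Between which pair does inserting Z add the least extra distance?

between C and D

Added distance for inserting Z between each consecutive pair:
A–B: 303.2 km
B–C: 289.4 km
C–D: 247.4 km
D–E: 402.5 km
Smallest added distance is 247.4 km, inserting between C and D.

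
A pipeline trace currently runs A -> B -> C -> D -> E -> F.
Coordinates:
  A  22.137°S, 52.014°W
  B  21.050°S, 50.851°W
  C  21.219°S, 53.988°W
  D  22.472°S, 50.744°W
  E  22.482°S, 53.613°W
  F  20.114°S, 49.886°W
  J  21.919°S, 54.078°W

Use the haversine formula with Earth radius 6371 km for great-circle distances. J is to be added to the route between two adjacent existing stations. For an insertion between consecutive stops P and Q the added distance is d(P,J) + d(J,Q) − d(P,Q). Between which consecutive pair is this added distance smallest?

between C and D

Added distance for inserting J between each consecutive pair:
A–B: 391.2 km
B–C: 100.1 km
C–D: 64.5 km
D–E: 132.7 km
E–F: 90.6 km
Smallest added distance is 64.5 km, inserting between C and D.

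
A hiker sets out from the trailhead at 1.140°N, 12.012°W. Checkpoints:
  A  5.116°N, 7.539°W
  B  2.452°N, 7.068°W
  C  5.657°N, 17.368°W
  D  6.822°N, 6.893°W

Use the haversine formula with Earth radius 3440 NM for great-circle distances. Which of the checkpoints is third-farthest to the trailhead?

Distance to each, sorted:
D: 458.6 NM
C: 420.2 NM
A: 359.0 NM
B: 307.0 NM
The third-farthest is A at 359.0 NM.

A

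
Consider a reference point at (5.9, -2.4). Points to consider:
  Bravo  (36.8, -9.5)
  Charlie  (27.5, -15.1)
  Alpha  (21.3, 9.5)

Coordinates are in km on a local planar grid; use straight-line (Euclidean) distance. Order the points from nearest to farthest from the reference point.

Distances from the reference point:
Alpha (21.3, 9.5): 19.5 km
Charlie (27.5, -15.1): 25.1 km
Bravo (36.8, -9.5): 31.7 km

Alpha, Charlie, Bravo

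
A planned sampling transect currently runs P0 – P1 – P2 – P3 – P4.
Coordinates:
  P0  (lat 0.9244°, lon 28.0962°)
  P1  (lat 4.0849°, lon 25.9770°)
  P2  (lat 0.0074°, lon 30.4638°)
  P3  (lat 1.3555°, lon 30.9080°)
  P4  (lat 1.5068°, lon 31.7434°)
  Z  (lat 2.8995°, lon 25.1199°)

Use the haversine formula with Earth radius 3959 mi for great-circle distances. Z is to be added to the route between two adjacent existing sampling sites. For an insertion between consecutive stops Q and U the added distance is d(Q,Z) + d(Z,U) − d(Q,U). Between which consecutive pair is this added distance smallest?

between P0 and P1

Added distance for inserting Z between each consecutive pair:
P0–P1: 84.9 mi
P1–P2: 102.0 mi
P2–P3: 735.3 mi
P3–P4: 822.3 mi
Smallest added distance is 84.9 mi, inserting between P0 and P1.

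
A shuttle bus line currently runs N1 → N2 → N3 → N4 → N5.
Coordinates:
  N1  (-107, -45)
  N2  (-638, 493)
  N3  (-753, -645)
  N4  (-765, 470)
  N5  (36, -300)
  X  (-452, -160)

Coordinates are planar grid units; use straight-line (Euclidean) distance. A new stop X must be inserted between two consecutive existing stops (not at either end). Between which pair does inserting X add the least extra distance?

between N4 and N5

Added distance for inserting X between each consecutive pair:
N1–N2: 286.7
N2–N3: 106.0
N3–N4: 159.2
N4–N5: 100.1
Smallest added distance is 100.1, inserting between N4 and N5.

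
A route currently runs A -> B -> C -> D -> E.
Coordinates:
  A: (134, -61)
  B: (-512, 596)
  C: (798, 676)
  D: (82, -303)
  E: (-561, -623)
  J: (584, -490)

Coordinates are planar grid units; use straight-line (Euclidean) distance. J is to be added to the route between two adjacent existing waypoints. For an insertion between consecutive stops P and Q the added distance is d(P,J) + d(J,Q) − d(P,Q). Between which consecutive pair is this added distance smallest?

between C and D

Added distance for inserting J between each consecutive pair:
A–B: 1243.3
B–C: 1416.0
C–D: 508.3
D–E: 970.2
Smallest added distance is 508.3, inserting between C and D.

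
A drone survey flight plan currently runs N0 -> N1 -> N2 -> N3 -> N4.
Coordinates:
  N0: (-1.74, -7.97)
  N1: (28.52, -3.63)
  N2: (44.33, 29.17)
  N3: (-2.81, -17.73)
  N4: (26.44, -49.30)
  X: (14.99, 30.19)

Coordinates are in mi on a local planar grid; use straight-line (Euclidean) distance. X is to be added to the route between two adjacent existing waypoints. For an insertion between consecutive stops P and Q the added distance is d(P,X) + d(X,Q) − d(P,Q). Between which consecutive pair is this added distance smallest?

between N2 and N3

Added distance for inserting X between each consecutive pair:
N0–N1: 47.5 mi
N1–N2: 29.4 mi
N2–N3: 14.0 mi
N3–N4: 88.4 mi
Smallest added distance is 14.0 mi, inserting between N2 and N3.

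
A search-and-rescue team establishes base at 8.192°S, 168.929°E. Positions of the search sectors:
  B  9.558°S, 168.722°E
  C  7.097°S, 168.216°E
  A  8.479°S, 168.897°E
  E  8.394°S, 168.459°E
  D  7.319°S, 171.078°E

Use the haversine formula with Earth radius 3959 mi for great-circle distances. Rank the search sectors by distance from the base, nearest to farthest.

A, E, C, B, D

Distance from the base at 8.192°S, 168.929°E to each:
A 8.479°S, 168.897°E: 20.0 mi
E 8.394°S, 168.459°E: 35.0 mi
C 7.097°S, 168.216°E: 90.0 mi
B 9.558°S, 168.722°E: 95.4 mi
D 7.319°S, 171.078°E: 159.0 mi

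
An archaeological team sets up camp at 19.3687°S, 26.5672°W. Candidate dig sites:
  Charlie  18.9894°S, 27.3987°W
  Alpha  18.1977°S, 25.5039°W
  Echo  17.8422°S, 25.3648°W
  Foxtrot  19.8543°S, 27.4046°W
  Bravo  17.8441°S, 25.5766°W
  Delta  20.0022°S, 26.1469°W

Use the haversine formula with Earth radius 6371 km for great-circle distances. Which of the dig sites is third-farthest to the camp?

Alpha

Distance to each, sorted:
Echo: 211.8 km
Bravo: 199.1 km
Alpha: 171.7 km
Foxtrot: 103.0 km
Charlie: 97.0 km
Delta: 83.1 km
The third-farthest is Alpha at 171.7 km.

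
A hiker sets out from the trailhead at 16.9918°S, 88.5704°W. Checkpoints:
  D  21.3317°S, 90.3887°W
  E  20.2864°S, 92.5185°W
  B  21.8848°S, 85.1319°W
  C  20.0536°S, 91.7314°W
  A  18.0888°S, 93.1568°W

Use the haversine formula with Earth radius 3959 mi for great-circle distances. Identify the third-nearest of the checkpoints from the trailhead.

D

Distances from the trailhead (16.9918°S, 88.5704°W):
C: 296.0 mi
A: 311.5 mi
D: 322.5 mi
E: 344.4 mi
B: 405.5 mi
The third-nearest is D at 322.5 mi.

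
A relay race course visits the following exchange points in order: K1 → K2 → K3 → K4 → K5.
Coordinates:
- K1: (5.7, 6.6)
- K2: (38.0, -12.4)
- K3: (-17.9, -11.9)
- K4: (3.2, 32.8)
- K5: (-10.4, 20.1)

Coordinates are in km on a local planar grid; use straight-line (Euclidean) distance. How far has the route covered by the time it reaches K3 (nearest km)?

Leg distances:
K1→K2: 37.5 km  (cumulative 37.5 km)
K2→K3: 55.9 km  (cumulative 93.4 km)
Cumulative distance at K3 ≈ 93 km.

93 km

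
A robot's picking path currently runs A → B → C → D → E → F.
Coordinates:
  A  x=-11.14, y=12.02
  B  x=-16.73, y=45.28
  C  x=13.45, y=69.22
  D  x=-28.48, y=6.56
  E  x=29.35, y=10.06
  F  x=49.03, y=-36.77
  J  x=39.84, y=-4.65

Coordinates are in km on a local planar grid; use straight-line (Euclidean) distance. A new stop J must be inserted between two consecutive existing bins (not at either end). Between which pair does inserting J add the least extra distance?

between E and F

Added distance for inserting J between each consecutive pair:
A–B: 95.4 km
B–C: 115.4 km
C–D: 72.3 km
D–E: 29.4 km
E–F: 0.7 km
Smallest added distance is 0.7 km, inserting between E and F.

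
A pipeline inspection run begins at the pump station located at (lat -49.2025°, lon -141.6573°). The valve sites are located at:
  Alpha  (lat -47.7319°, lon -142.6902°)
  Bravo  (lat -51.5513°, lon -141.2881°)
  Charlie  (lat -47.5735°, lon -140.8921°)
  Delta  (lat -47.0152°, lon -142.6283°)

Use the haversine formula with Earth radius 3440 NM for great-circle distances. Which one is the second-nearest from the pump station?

Distances from the pump station ((lat -49.2025°, lon -141.6573°)):
Alpha: 97.4 NM
Charlie: 102.5 NM
Delta: 137.0 NM
Bravo: 141.7 NM
The second-nearest is Charlie at 102.5 NM.

Charlie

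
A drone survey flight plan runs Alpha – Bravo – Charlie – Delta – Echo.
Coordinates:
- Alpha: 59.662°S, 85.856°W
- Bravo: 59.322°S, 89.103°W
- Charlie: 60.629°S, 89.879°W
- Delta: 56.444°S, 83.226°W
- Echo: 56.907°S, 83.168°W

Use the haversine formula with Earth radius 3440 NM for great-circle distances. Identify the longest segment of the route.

Leg distances:
Alpha→Bravo: 101.0 NM
Bravo→Charlie: 81.9 NM
Charlie→Delta: 326.2 NM
Delta→Echo: 27.9 NM
The longest leg is Charlie–Delta at 326.2 NM.

Charlie–Delta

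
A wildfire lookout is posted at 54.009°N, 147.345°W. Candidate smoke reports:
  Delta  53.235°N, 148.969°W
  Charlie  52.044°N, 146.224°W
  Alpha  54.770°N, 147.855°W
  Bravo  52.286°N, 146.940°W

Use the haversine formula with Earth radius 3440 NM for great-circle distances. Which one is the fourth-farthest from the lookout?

Alpha

Distance to each, sorted:
Charlie: 124.7 NM
Bravo: 104.5 NM
Delta: 74.2 NM
Alpha: 49.0 NM
The fourth-farthest is Alpha at 49.0 NM.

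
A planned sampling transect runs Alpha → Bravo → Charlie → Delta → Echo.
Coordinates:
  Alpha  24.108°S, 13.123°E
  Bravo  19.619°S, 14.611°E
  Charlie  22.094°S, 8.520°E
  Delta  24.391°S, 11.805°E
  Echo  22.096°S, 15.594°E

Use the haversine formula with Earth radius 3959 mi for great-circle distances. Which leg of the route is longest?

Leg distances:
Alpha→Bravo: 324.5 mi
Bravo→Charlie: 428.8 mi
Charlie→Delta: 262.1 mi
Delta→Echo: 288.1 mi
The longest leg is Bravo–Charlie at 428.8 mi.

Bravo–Charlie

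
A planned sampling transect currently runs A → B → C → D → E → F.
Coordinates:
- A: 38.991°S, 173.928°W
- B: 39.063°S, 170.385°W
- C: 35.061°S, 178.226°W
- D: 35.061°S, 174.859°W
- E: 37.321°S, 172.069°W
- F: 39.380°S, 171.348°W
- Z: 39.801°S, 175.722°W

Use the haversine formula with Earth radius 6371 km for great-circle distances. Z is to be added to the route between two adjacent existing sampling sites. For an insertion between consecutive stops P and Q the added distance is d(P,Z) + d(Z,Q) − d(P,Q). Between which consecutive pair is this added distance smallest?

between B and C

Added distance for inserting Z between each consecutive pair:
A–B: 338.0 km
B–C: 211.7 km
C–D: 797.6 km
D–E: 598.4 km
E–F: 560.8 km
Smallest added distance is 211.7 km, inserting between B and C.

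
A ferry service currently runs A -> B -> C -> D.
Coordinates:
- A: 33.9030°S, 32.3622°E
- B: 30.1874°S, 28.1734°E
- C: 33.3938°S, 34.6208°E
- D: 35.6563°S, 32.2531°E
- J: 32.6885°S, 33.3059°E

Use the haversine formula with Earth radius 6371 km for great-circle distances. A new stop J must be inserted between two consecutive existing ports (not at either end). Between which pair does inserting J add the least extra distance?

between B and C

Added distance for inserting J between each consecutive pair:
A–B: 150.3 km
B–C: 0.4 km
C–D: 157.3 km
Smallest added distance is 0.4 km, inserting between B and C.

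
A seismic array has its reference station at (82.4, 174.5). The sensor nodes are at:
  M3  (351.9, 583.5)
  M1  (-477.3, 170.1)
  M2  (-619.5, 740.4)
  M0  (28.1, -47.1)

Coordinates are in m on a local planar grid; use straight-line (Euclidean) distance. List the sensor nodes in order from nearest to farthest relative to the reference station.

Distances from the reference station:
M0 (28.1, -47.1): 228.2 m
M3 (351.9, 583.5): 489.8 m
M1 (-477.3, 170.1): 559.7 m
M2 (-619.5, 740.4): 901.6 m

M0, M3, M1, M2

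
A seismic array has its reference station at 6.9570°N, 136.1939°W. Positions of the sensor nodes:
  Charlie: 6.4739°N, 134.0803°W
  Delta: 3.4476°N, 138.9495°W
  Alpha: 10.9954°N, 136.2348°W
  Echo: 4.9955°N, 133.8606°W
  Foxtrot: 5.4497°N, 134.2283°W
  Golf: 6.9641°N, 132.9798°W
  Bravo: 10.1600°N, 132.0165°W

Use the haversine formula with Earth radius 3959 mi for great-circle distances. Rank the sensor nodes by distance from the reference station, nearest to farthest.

Charlie, Foxtrot, Echo, Golf, Alpha, Delta, Bravo

Distance from the reference station at 6.9570°N, 136.1939°W to each:
Charlie 6.4739°N, 134.0803°W: 148.8 mi
Foxtrot 5.4497°N, 134.2283°W: 170.5 mi
Echo 4.9955°N, 133.8606°W: 209.9 mi
Golf 6.9641°N, 132.9798°W: 220.4 mi
Alpha 10.9954°N, 136.2348°W: 279.1 mi
Delta 3.4476°N, 138.9495°W: 307.8 mi
Bravo 10.1600°N, 132.0165°W: 361.2 mi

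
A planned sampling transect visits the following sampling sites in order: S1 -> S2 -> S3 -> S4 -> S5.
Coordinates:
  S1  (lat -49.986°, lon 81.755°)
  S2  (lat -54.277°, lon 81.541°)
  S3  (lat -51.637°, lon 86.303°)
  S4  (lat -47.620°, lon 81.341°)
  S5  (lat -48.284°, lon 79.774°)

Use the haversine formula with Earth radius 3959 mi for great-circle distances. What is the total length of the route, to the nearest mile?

1007 mi

Leg distances:
S1→S2: 296.6 mi  (cumulative 296.6 mi)
S2→S3: 269.3 mi  (cumulative 565.9 mi)
S3→S4: 355.3 mi  (cumulative 921.2 mi)
S4→S5: 85.8 mi  (cumulative 1007.0 mi)
Total route length ≈ 1007 mi.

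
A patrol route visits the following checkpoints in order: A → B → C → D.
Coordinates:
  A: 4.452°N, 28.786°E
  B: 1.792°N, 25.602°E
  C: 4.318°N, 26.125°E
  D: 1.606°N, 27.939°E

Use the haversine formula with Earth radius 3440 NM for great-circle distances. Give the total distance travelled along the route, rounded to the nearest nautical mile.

600 NM

Leg distances:
A→B: 248.9 NM  (cumulative 248.9 NM)
B→C: 154.9 NM  (cumulative 403.7 NM)
C→D: 195.8 NM  (cumulative 599.5 NM)
Total route length ≈ 600 NM.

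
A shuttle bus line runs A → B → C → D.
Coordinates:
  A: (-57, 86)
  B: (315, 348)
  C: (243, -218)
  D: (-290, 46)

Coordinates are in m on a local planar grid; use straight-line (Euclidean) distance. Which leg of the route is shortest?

A–B

Leg distances:
A→B: 455.0 m
B→C: 570.6 m
C→D: 594.8 m
The shortest leg is A–B at 455.0 m.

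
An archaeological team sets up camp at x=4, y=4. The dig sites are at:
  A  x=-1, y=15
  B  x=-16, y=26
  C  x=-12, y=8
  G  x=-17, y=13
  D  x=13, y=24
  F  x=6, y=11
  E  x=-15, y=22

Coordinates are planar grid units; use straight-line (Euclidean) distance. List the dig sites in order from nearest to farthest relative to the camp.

Computing each straight-line distance from x=4, y=4:
F x=6, y=11: 7.3
A x=-1, y=15: 12.1
C x=-12, y=8: 16.5
D x=13, y=24: 21.9
G x=-17, y=13: 22.8
E x=-15, y=22: 26.2
B x=-16, y=26: 29.7

F, A, C, D, G, E, B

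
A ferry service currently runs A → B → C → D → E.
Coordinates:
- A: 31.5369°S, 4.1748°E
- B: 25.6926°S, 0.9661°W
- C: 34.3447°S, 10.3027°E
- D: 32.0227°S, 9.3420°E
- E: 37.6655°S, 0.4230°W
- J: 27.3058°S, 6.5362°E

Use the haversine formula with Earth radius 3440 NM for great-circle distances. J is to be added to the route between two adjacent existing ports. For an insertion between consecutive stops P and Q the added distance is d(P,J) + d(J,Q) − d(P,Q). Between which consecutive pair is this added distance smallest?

between B and C

Added distance for inserting J between each consecutive pair:
A–B: 253.8 NM
B–C: 97.5 NM
C–D: 636.2 NM
D–E: 445.2 NM
Smallest added distance is 97.5 NM, inserting between B and C.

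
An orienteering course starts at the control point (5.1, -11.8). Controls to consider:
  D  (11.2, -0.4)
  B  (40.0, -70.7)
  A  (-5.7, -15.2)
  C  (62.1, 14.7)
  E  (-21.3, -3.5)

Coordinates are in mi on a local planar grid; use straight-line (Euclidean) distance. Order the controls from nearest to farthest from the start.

Distances from the start:
A (-5.7, -15.2): 11.3 mi
D (11.2, -0.4): 12.9 mi
E (-21.3, -3.5): 27.7 mi
C (62.1, 14.7): 62.9 mi
B (40.0, -70.7): 68.5 mi

A, D, E, C, B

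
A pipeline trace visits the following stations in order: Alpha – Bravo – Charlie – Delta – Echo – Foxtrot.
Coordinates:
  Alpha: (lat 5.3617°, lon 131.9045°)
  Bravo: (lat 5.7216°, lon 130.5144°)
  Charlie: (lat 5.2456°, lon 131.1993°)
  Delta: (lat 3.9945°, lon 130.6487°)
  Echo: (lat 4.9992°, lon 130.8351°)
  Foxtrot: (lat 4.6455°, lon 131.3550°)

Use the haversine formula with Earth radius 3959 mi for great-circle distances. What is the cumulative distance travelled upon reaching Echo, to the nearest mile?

Leg distances:
Alpha→Bravo: 98.8 mi  (cumulative 98.8 mi)
Bravo→Charlie: 57.5 mi  (cumulative 156.2 mi)
Charlie→Delta: 94.4 mi  (cumulative 250.6 mi)
Delta→Echo: 70.6 mi  (cumulative 321.2 mi)
Cumulative distance at Echo ≈ 321 mi.

321 mi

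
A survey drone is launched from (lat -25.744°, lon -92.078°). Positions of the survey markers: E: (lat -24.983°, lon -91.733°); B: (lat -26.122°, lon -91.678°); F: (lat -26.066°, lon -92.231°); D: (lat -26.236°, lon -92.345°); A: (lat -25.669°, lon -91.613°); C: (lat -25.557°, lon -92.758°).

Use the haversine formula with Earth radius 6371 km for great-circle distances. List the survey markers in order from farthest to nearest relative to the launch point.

Distance from the launch point at (lat -25.744°, lon -92.078°) to each:
E (lat -24.983°, lon -91.733°): 91.4 km
C (lat -25.557°, lon -92.758°): 71.3 km
D (lat -26.236°, lon -92.345°): 60.9 km
B (lat -26.122°, lon -91.678°): 58.0 km
A (lat -25.669°, lon -91.613°): 47.3 km
F (lat -26.066°, lon -92.231°): 38.9 km

E, C, D, B, A, F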